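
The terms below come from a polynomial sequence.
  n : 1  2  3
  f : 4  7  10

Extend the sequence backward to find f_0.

1

D1: 3, 3
The first differences are constant at 3.
Work back: 4 − 3 = 1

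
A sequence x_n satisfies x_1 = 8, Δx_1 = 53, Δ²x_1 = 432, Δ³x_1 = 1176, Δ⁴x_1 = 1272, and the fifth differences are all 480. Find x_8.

105211

Build the table forward from the leading diagonal:
Fifth differences: 480, 480, 480, 480, 480, 480, 480, 480
Fourth differences: 1272, 1752, 2232, 2712, 3192, 3672, 4152, 4632
Third differences: 1176, 2448, 4200, 6432, 9144, 12336, 16008, 20160
Second differences: 432, 1608, 4056, 8256, 14688, 23832, 36168, 52176
First differences: 53, 485, 2093, 6149, 14405, 29093, 52925, 89093
x: 8, 61, 546, 2639, 8788, 23193, 52286, 105211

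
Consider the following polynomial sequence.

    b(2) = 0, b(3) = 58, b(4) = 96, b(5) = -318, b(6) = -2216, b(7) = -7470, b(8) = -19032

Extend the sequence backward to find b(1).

D1: 58  38  -414  -1898  -5254  -11562
D2: -20  -452  -1484  -3356  -6308
D3: -432  -1032  -1872  -2952
D4: -600  -840  -1080
D5: -240  -240
The fifth differences are constant at -240.
Work back: -600 + 240 = -360;  -432 + 360 = -72;  -20 + 72 = 52;  58 − 52 = 6;  0 − 6 = -6

-6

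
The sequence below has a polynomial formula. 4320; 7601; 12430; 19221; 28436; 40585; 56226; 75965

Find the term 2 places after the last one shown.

130401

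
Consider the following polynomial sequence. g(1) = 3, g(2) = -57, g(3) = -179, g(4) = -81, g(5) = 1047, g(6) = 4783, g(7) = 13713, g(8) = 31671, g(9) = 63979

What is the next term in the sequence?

D1: -60 , -122 , 98 , 1128 , 3736 , 8930 , 17958 , 32308
D2: -62 , 220 , 1030 , 2608 , 5194 , 9028 , 14350
D3: 282 , 810 , 1578 , 2586 , 3834 , 5322
D4: 528 , 768 , 1008 , 1248 , 1488
D5: 240 , 240 , 240 , 240
Fifth differences constant at 240.
1488 + 240 = 1728;  5322 + 1728 = 7050;  14350 + 7050 = 21400;  32308 + 21400 = 53708;  63979 + 53708 = 117687

117687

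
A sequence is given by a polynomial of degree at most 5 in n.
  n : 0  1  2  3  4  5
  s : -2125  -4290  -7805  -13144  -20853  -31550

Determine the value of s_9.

-119098

Δ: -2165, -3515, -5339, -7709, -10697
Δ²: -1350, -1824, -2370, -2988
Δ³: -474, -546, -618
Δ⁴: -72, -72
The fourth differences are constant (-72).
-618 − 72 = -690;  -2988 − 690 = -3678;  -10697 − 3678 = -14375;  -31550 − 14375 = -45925
-690 − 72 = -762;  -3678 − 762 = -4440;  -14375 − 4440 = -18815;  -45925 − 18815 = -64740
-762 − 72 = -834;  -4440 − 834 = -5274;  -18815 − 5274 = -24089;  -64740 − 24089 = -88829
-834 − 72 = -906;  -5274 − 906 = -6180;  -24089 − 6180 = -30269;  -88829 − 30269 = -119098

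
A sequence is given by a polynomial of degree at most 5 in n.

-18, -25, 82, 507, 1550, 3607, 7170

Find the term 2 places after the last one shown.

D1: -7, 107, 425, 1043, 2057, 3563
D2: 114, 318, 618, 1014, 1506
D3: 204, 300, 396, 492
D4: 96, 96, 96
Constant fourth difference = 96, so extend:
492 + 96 = 588;  1506 + 588 = 2094;  3563 + 2094 = 5657;  7170 + 5657 = 12827
588 + 96 = 684;  2094 + 684 = 2778;  5657 + 2778 = 8435;  12827 + 8435 = 21262

21262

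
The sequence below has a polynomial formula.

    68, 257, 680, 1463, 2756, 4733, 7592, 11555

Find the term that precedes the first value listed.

Δ: 189  423  783  1293  1977  2859  3963
Δ²: 234  360  510  684  882  1104
Δ³: 126  150  174  198  222
Δ⁴: 24  24  24  24
The fourth differences are constant at 24.
Work back: 126 − 24 = 102;  234 − 102 = 132;  189 − 132 = 57;  68 − 57 = 11

11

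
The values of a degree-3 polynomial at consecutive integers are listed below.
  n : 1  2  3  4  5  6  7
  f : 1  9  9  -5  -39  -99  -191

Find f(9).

D1: 8, 0, -14, -34, -60, -92
D2: -8, -14, -20, -26, -32
D3: -6, -6, -6, -6
The third differences are constant (-6).
-32 − 6 = -38;  -92 − 38 = -130;  -191 − 130 = -321
-38 − 6 = -44;  -130 − 44 = -174;  -321 − 174 = -495

-495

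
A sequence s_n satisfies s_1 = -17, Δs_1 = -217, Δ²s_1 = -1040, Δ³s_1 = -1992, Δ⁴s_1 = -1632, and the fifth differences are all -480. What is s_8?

Build the table forward from the leading diagonal:
Δ⁵: -480  -480  -480  -480  -480  -480  -480  -480
Δ⁴: -1632  -2112  -2592  -3072  -3552  -4032  -4512  -4992
Δ³: -1992  -3624  -5736  -8328  -11400  -14952  -18984  -23496
Δ²: -1040  -3032  -6656  -12392  -20720  -32120  -47072  -66056
Δ: -217  -1257  -4289  -10945  -23337  -44057  -76177  -123249
s: -17  -234  -1491  -5780  -16725  -40062  -84119  -160296

-160296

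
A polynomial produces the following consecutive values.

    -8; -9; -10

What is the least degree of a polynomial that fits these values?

1

Δ: -1, -1
The first differences are constant, so the polynomial has degree 1.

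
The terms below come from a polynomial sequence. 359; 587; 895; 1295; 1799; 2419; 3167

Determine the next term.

Δ: 228  308  400  504  620  748
Δ²: 80  92  104  116  128
Δ³: 12  12  12  12
Third differences constant at 12.
128 + 12 = 140;  748 + 140 = 888;  3167 + 888 = 4055

4055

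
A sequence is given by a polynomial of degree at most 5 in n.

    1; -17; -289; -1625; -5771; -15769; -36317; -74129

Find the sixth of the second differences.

D1: -18, -272, -1336, -4146, -9998, -20548, -37812
D2: -254, -1064, -2810, -5852, -10550, -17264
D3: -810, -1746, -3042, -4698, -6714
D4: -936, -1296, -1656, -2016
D5: -360, -360, -360

-17264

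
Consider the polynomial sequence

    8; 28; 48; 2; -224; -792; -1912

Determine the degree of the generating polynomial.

4

D1: 20, 20, -46, -226, -568, -1120
D2: 0, -66, -180, -342, -552
D3: -66, -114, -162, -210
D4: -48, -48, -48
The fourth differences are constant, so the polynomial has degree 4.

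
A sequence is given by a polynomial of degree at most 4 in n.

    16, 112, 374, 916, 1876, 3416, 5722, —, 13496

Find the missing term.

Using the first 7 terms:
D1: 96  262  542  960  1540  2306
D2: 166  280  418  580  766
D3: 114  138  162  186
D4: 24  24  24
Constant fourth difference = 24.
Extend forward: 186 + 24 = 210;  766 + 210 = 976;  2306 + 976 = 3282;  5722 + 3282 = 9004

9004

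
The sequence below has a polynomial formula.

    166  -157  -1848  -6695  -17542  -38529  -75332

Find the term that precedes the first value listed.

Δ: -323  -1691  -4847  -10847  -20987  -36803
Δ²: -1368  -3156  -6000  -10140  -15816
Δ³: -1788  -2844  -4140  -5676
Δ⁴: -1056  -1296  -1536
Δ⁵: -240  -240
The fifth differences are constant at -240.
Work back: -1056 + 240 = -816;  -1788 + 816 = -972;  -1368 + 972 = -396;  -323 + 396 = 73;  166 − 73 = 93

93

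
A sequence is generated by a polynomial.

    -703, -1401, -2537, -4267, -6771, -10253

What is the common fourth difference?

-24

Δ: -698, -1136, -1730, -2504, -3482
Δ²: -438, -594, -774, -978
Δ³: -156, -180, -204
Δ⁴: -24, -24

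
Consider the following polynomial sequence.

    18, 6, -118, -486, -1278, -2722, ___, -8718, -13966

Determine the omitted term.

Using the first 6 terms:
-12, -124, -368, -792, -1444
-112, -244, -424, -652
-132, -180, -228
-48, -48
Constant fourth difference = -48.
Extend forward: -228 − 48 = -276;  -652 − 276 = -928;  -1444 − 928 = -2372;  -2722 − 2372 = -5094

-5094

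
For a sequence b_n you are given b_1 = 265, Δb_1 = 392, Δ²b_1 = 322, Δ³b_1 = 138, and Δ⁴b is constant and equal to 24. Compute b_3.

Build the table forward from the leading diagonal:
Fourth differences: 24, 24, 24
Third differences: 138, 162, 186
Second differences: 322, 460, 622
First differences: 392, 714, 1174
b: 265, 657, 1371

1371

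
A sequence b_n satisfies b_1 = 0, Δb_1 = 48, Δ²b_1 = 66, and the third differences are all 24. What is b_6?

1140

Build the table forward from the leading diagonal:
D3: 24, 24, 24, 24, 24, 24
D2: 66, 90, 114, 138, 162, 186
D1: 48, 114, 204, 318, 456, 618
b: 0, 48, 162, 366, 684, 1140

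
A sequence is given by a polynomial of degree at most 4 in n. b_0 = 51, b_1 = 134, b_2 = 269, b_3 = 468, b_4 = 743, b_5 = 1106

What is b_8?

2843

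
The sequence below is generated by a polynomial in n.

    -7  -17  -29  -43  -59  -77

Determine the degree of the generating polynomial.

2

D1: -10, -12, -14, -16, -18
D2: -2, -2, -2, -2
The second differences are constant, so the polynomial has degree 2.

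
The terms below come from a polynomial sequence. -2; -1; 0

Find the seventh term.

4

D1: 1, 1
First differences constant at 1.
0 + 1 = 1
1 + 1 = 2
2 + 1 = 3
3 + 1 = 4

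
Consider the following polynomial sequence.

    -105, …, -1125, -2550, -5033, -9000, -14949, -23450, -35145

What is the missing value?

Using the last 7 terms:
D1: -1425  -2483  -3967  -5949  -8501  -11695
D2: -1058  -1484  -1982  -2552  -3194
D3: -426  -498  -570  -642
D4: -72  -72  -72
Constant fourth difference = -72.
Extend backward: -426 + 72 = -354;  -1058 + 354 = -704;  -1425 + 704 = -721;  -1125 + 721 = -404

-404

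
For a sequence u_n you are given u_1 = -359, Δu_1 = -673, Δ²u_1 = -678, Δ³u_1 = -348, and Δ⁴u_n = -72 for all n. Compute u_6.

Build the table forward from the leading diagonal:
Δ⁴: -72, -72, -72, -72, -72, -72
Δ³: -348, -420, -492, -564, -636, -708
Δ²: -678, -1026, -1446, -1938, -2502, -3138
Δ: -673, -1351, -2377, -3823, -5761, -8263
u: -359, -1032, -2383, -4760, -8583, -14344

-14344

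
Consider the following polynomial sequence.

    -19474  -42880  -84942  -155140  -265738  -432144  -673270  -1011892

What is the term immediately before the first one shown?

-7668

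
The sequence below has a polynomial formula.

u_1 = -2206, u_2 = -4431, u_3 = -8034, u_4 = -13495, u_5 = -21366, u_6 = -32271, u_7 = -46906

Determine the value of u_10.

-121231

First differences: -2225  -3603  -5461  -7871  -10905  -14635
Second differences: -1378  -1858  -2410  -3034  -3730
Third differences: -480  -552  -624  -696
Fourth differences: -72  -72  -72
Fourth differences constant at -72.
-696 − 72 = -768;  -3730 − 768 = -4498;  -14635 − 4498 = -19133;  -46906 − 19133 = -66039
-768 − 72 = -840;  -4498 − 840 = -5338;  -19133 − 5338 = -24471;  -66039 − 24471 = -90510
-840 − 72 = -912;  -5338 − 912 = -6250;  -24471 − 6250 = -30721;  -90510 − 30721 = -121231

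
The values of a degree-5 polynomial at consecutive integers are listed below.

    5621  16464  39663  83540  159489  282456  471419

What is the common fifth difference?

480

First differences: 10843, 23199, 43877, 75949, 122967, 188963
Second differences: 12356, 20678, 32072, 47018, 65996
Third differences: 8322, 11394, 14946, 18978
Fourth differences: 3072, 3552, 4032
Fifth differences: 480, 480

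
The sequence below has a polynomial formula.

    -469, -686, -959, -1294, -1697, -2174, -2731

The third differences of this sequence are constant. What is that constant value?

-6

Δ: -217, -273, -335, -403, -477, -557
Δ²: -56, -62, -68, -74, -80
Δ³: -6, -6, -6, -6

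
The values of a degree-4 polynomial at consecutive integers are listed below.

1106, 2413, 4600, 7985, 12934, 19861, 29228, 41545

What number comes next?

57370

Δ: 1307 , 2187 , 3385 , 4949 , 6927 , 9367 , 12317
Δ²: 880 , 1198 , 1564 , 1978 , 2440 , 2950
Δ³: 318 , 366 , 414 , 462 , 510
Δ⁴: 48 , 48 , 48 , 48
Constant fourth difference = 48, so extend:
510 + 48 = 558;  2950 + 558 = 3508;  12317 + 3508 = 15825;  41545 + 15825 = 57370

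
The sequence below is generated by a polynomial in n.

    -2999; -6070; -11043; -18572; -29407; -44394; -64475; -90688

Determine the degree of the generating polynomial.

4

D1: -3071, -4973, -7529, -10835, -14987, -20081, -26213
D2: -1902, -2556, -3306, -4152, -5094, -6132
D3: -654, -750, -846, -942, -1038
D4: -96, -96, -96, -96
The fourth differences are constant, so the polynomial has degree 4.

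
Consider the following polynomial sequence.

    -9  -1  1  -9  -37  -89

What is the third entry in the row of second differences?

-18

D1: 8, 2, -10, -28, -52
D2: -6, -12, -18, -24
D3: -6, -6, -6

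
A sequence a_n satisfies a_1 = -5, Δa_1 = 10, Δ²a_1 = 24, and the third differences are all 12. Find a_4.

Build the table forward from the leading diagonal:
D3: 12  12  12  12
D2: 24  36  48  60
D1: 10  34  70  118
a: -5  5  39  109

109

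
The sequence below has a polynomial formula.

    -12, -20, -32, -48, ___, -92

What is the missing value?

-68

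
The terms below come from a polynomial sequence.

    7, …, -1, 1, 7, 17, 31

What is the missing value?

1

Using the last 5 terms:
Δ: 2  6  10  14
Δ²: 4  4  4
Constant second difference = 4.
Extend backward: 2 − 4 = -2;  -1 + 2 = 1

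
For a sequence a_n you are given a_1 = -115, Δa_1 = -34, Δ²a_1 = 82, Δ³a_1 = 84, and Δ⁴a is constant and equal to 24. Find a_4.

Build the table forward from the leading diagonal:
Fourth differences: 24, 24, 24, 24
Third differences: 84, 108, 132, 156
Second differences: 82, 166, 274, 406
First differences: -34, 48, 214, 488
a: -115, -149, -101, 113

113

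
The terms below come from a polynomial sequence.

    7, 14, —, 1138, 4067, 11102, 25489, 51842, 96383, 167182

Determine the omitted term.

197

Using the last 7 terms:
Δ: 2929, 7035, 14387, 26353, 44541, 70799
Δ²: 4106, 7352, 11966, 18188, 26258
Δ³: 3246, 4614, 6222, 8070
Δ⁴: 1368, 1608, 1848
Δ⁵: 240, 240
Constant fifth difference = 240.
Extend backward: 1368 − 240 = 1128;  3246 − 1128 = 2118;  4106 − 2118 = 1988;  2929 − 1988 = 941;  1138 − 941 = 197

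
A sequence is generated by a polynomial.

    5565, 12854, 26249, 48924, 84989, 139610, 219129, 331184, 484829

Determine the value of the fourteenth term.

2308034

D1: 7289 , 13395 , 22675 , 36065 , 54621 , 79519 , 112055 , 153645
D2: 6106 , 9280 , 13390 , 18556 , 24898 , 32536 , 41590
D3: 3174 , 4110 , 5166 , 6342 , 7638 , 9054
D4: 936 , 1056 , 1176 , 1296 , 1416
D5: 120 , 120 , 120 , 120
Constant fifth difference = 120, so extend:
1416 + 120 = 1536;  9054 + 1536 = 10590;  41590 + 10590 = 52180;  153645 + 52180 = 205825;  484829 + 205825 = 690654
1536 + 120 = 1656;  10590 + 1656 = 12246;  52180 + 12246 = 64426;  205825 + 64426 = 270251;  690654 + 270251 = 960905
1656 + 120 = 1776;  12246 + 1776 = 14022;  64426 + 14022 = 78448;  270251 + 78448 = 348699;  960905 + 348699 = 1309604
1776 + 120 = 1896;  14022 + 1896 = 15918;  78448 + 15918 = 94366;  348699 + 94366 = 443065;  1309604 + 443065 = 1752669
1896 + 120 = 2016;  15918 + 2016 = 17934;  94366 + 17934 = 112300;  443065 + 112300 = 555365;  1752669 + 555365 = 2308034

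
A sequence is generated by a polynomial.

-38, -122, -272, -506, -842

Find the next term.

-1298

-84  -150  -234  -336
-66  -84  -102
-18  -18
Constant third difference = -18, so extend:
-102 − 18 = -120;  -336 − 120 = -456;  -842 − 456 = -1298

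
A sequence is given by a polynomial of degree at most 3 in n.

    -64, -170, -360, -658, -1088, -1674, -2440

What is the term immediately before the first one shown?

-18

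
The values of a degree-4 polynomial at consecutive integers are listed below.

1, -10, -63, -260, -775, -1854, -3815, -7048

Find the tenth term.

Δ: -11 , -53 , -197 , -515 , -1079 , -1961 , -3233
Δ²: -42 , -144 , -318 , -564 , -882 , -1272
Δ³: -102 , -174 , -246 , -318 , -390
Δ⁴: -72 , -72 , -72 , -72
Constant fourth difference = -72, so extend:
-390 − 72 = -462;  -1272 − 462 = -1734;  -3233 − 1734 = -4967;  -7048 − 4967 = -12015
-462 − 72 = -534;  -1734 − 534 = -2268;  -4967 − 2268 = -7235;  -12015 − 7235 = -19250

-19250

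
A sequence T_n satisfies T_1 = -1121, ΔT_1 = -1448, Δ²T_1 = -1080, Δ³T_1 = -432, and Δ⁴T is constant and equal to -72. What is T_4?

Build the table forward from the leading diagonal:
Fourth differences: -72  -72  -72  -72
Third differences: -432  -504  -576  -648
Second differences: -1080  -1512  -2016  -2592
First differences: -1448  -2528  -4040  -6056
T: -1121  -2569  -5097  -9137

-9137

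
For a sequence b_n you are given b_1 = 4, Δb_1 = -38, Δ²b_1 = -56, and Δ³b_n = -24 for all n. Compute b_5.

-580

Build the table forward from the leading diagonal:
Δ³: -24, -24, -24, -24, -24
Δ²: -56, -80, -104, -128, -152
Δ: -38, -94, -174, -278, -406
b: 4, -34, -128, -302, -580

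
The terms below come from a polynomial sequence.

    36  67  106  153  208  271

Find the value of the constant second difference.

8

Δ: 31, 39, 47, 55, 63
Δ²: 8, 8, 8, 8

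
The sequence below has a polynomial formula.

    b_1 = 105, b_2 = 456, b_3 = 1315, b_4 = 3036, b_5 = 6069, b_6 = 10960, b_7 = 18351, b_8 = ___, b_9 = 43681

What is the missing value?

28980

Using the first 7 terms:
D1: 351  859  1721  3033  4891  7391
D2: 508  862  1312  1858  2500
D3: 354  450  546  642
D4: 96  96  96
Constant fourth difference = 96.
Extend forward: 642 + 96 = 738;  2500 + 738 = 3238;  7391 + 3238 = 10629;  18351 + 10629 = 28980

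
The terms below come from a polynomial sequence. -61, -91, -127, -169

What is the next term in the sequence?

D1: -30, -36, -42
D2: -6, -6
Constant second difference = -6, so extend:
-42 − 6 = -48;  -169 − 48 = -217

-217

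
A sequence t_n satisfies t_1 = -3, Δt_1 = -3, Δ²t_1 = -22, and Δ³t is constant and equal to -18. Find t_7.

-711

Build the table forward from the leading diagonal:
D3: -18, -18, -18, -18, -18, -18, -18
D2: -22, -40, -58, -76, -94, -112, -130
D1: -3, -25, -65, -123, -199, -293, -405
t: -3, -6, -31, -96, -219, -418, -711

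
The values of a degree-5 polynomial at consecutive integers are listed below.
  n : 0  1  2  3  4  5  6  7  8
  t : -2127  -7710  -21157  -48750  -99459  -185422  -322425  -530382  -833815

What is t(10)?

-5583  -13447  -27593  -50709  -85963  -137003  -207957  -303433
-7864  -14146  -23116  -35254  -51040  -70954  -95476
-6282  -8970  -12138  -15786  -19914  -24522
-2688  -3168  -3648  -4128  -4608
-480  -480  -480  -480
The fifth differences are constant (-480).
-4608 − 480 = -5088;  -24522 − 5088 = -29610;  -95476 − 29610 = -125086;  -303433 − 125086 = -428519;  -833815 − 428519 = -1262334
-5088 − 480 = -5568;  -29610 − 5568 = -35178;  -125086 − 35178 = -160264;  -428519 − 160264 = -588783;  -1262334 − 588783 = -1851117

-1851117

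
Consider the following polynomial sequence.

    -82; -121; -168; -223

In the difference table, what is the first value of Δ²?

D1: -39, -47, -55
D2: -8, -8

-8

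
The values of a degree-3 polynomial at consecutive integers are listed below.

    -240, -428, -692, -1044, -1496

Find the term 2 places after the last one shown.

-2748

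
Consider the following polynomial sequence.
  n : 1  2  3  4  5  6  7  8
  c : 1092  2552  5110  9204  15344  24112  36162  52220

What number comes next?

D1: 1460 , 2558 , 4094 , 6140 , 8768 , 12050 , 16058
D2: 1098 , 1536 , 2046 , 2628 , 3282 , 4008
D3: 438 , 510 , 582 , 654 , 726
D4: 72 , 72 , 72 , 72
Fourth differences constant at 72.
726 + 72 = 798;  4008 + 798 = 4806;  16058 + 4806 = 20864;  52220 + 20864 = 73084

73084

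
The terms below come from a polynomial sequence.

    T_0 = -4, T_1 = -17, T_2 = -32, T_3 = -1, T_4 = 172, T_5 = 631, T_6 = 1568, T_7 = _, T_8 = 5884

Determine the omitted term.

3223

Using the first 7 terms:
D1: -13  -15  31  173  459  937
D2: -2  46  142  286  478
D3: 48  96  144  192
D4: 48  48  48
Constant fourth difference = 48.
Extend forward: 192 + 48 = 240;  478 + 240 = 718;  937 + 718 = 1655;  1568 + 1655 = 3223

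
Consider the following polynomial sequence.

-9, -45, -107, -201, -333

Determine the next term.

-509

-36 , -62 , -94 , -132
-26 , -32 , -38
-6 , -6
Constant third difference = -6, so extend:
-38 − 6 = -44;  -132 − 44 = -176;  -333 − 176 = -509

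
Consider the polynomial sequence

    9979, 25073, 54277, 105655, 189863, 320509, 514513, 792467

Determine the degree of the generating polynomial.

5

Δ: 15094, 29204, 51378, 84208, 130646, 194004, 277954
Δ²: 14110, 22174, 32830, 46438, 63358, 83950
Δ³: 8064, 10656, 13608, 16920, 20592
Δ⁴: 2592, 2952, 3312, 3672
Δ⁵: 360, 360, 360
The fifth differences are constant, so the polynomial has degree 5.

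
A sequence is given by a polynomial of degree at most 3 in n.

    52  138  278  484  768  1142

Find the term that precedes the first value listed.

86, 140, 206, 284, 374
54, 66, 78, 90
12, 12, 12
The third differences are constant at 12.
Work back: 54 − 12 = 42;  86 − 42 = 44;  52 − 44 = 8

8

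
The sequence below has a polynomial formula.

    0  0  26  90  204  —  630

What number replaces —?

380

Using the first 5 terms:
0  26  64  114
26  38  50
12  12
Constant third difference = 12.
Extend forward: 50 + 12 = 62;  114 + 62 = 176;  204 + 176 = 380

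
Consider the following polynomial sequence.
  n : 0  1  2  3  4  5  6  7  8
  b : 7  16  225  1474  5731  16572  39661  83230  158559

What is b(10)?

Δ: 9, 209, 1249, 4257, 10841, 23089, 43569, 75329
Δ²: 200, 1040, 3008, 6584, 12248, 20480, 31760
Δ³: 840, 1968, 3576, 5664, 8232, 11280
Δ⁴: 1128, 1608, 2088, 2568, 3048
Δ⁵: 480, 480, 480, 480
Constant fifth difference = 480, so extend:
3048 + 480 = 3528;  11280 + 3528 = 14808;  31760 + 14808 = 46568;  75329 + 46568 = 121897;  158559 + 121897 = 280456
3528 + 480 = 4008;  14808 + 4008 = 18816;  46568 + 18816 = 65384;  121897 + 65384 = 187281;  280456 + 187281 = 467737

467737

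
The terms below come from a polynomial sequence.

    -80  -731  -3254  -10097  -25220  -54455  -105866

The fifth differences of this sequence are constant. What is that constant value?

-360

First differences: -651, -2523, -6843, -15123, -29235, -51411
Second differences: -1872, -4320, -8280, -14112, -22176
Third differences: -2448, -3960, -5832, -8064
Fourth differences: -1512, -1872, -2232
Fifth differences: -360, -360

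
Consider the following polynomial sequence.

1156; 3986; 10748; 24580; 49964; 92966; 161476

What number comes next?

265448

First differences: 2830  6762  13832  25384  43002  68510
Second differences: 3932  7070  11552  17618  25508
Third differences: 3138  4482  6066  7890
Fourth differences: 1344  1584  1824
Fifth differences: 240  240
Constant fifth difference = 240, so extend:
1824 + 240 = 2064;  7890 + 2064 = 9954;  25508 + 9954 = 35462;  68510 + 35462 = 103972;  161476 + 103972 = 265448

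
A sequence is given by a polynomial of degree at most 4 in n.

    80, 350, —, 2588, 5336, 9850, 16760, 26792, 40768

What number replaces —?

Using the last 6 terms:
2748, 4514, 6910, 10032, 13976
1766, 2396, 3122, 3944
630, 726, 822
96, 96
Constant fourth difference = 96.
Extend backward: 630 − 96 = 534;  1766 − 534 = 1232;  2748 − 1232 = 1516;  2588 − 1516 = 1072

1072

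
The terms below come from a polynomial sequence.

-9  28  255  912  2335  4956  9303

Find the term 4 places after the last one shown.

57871

D1: 37, 227, 657, 1423, 2621, 4347
D2: 190, 430, 766, 1198, 1726
D3: 240, 336, 432, 528
D4: 96, 96, 96
Fourth differences constant at 96.
528 + 96 = 624;  1726 + 624 = 2350;  4347 + 2350 = 6697;  9303 + 6697 = 16000
624 + 96 = 720;  2350 + 720 = 3070;  6697 + 3070 = 9767;  16000 + 9767 = 25767
720 + 96 = 816;  3070 + 816 = 3886;  9767 + 3886 = 13653;  25767 + 13653 = 39420
816 + 96 = 912;  3886 + 912 = 4798;  13653 + 4798 = 18451;  39420 + 18451 = 57871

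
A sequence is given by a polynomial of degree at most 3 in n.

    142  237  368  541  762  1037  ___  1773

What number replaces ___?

Using the first 6 terms:
D1: 95, 131, 173, 221, 275
D2: 36, 42, 48, 54
D3: 6, 6, 6
Constant third difference = 6.
Extend forward: 54 + 6 = 60;  275 + 60 = 335;  1037 + 335 = 1372

1372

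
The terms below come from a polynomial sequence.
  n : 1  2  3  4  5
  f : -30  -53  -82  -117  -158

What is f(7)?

-23  -29  -35  -41
-6  -6  -6
Constant second difference = -6, so extend:
-41 − 6 = -47;  -158 − 47 = -205
-47 − 6 = -53;  -205 − 53 = -258

-258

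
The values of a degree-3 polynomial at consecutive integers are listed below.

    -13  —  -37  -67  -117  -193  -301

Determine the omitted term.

-21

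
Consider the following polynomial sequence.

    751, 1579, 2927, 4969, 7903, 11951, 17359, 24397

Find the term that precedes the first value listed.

293

First differences: 828, 1348, 2042, 2934, 4048, 5408, 7038
Second differences: 520, 694, 892, 1114, 1360, 1630
Third differences: 174, 198, 222, 246, 270
Fourth differences: 24, 24, 24, 24
The fourth differences are constant at 24.
Work back: 174 − 24 = 150;  520 − 150 = 370;  828 − 370 = 458;  751 − 458 = 293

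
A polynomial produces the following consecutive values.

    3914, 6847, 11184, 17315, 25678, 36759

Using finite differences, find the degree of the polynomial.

4

First differences: 2933, 4337, 6131, 8363, 11081
Second differences: 1404, 1794, 2232, 2718
Third differences: 390, 438, 486
Fourth differences: 48, 48
The fourth differences are constant, so the polynomial has degree 4.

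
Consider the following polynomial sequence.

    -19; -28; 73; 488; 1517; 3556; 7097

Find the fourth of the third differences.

492

First differences: -9, 101, 415, 1029, 2039, 3541
Second differences: 110, 314, 614, 1010, 1502
Third differences: 204, 300, 396, 492
Fourth differences: 96, 96, 96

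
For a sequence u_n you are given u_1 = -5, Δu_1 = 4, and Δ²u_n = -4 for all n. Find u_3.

-1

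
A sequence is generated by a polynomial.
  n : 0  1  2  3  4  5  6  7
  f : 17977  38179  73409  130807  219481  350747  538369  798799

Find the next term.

1151417

20202  35230  57398  88674  131266  187622  260430
15028  22168  31276  42592  56356  72808
7140  9108  11316  13764  16452
1968  2208  2448  2688
240  240  240
Constant fifth difference = 240, so extend:
2688 + 240 = 2928;  16452 + 2928 = 19380;  72808 + 19380 = 92188;  260430 + 92188 = 352618;  798799 + 352618 = 1151417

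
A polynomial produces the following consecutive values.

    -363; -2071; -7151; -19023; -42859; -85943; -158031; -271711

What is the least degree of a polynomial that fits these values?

5

Δ: -1708, -5080, -11872, -23836, -43084, -72088, -113680
Δ²: -3372, -6792, -11964, -19248, -29004, -41592
Δ³: -3420, -5172, -7284, -9756, -12588
Δ⁴: -1752, -2112, -2472, -2832
Δ⁵: -360, -360, -360
The fifth differences are constant, so the polynomial has degree 5.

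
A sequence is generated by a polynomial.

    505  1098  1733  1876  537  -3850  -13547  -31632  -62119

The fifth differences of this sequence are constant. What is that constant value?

-120

D1: 593, 635, 143, -1339, -4387, -9697, -18085, -30487
D2: 42, -492, -1482, -3048, -5310, -8388, -12402
D3: -534, -990, -1566, -2262, -3078, -4014
D4: -456, -576, -696, -816, -936
D5: -120, -120, -120, -120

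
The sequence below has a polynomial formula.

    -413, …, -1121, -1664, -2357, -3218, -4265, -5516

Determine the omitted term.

-710

Using the last 6 terms:
Δ: -543, -693, -861, -1047, -1251
Δ²: -150, -168, -186, -204
Δ³: -18, -18, -18
Constant third difference = -18.
Extend backward: -150 + 18 = -132;  -543 + 132 = -411;  -1121 + 411 = -710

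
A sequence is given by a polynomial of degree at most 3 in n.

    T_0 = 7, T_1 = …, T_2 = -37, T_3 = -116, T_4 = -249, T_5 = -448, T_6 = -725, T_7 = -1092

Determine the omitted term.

Using the last 6 terms:
First differences: -79  -133  -199  -277  -367
Second differences: -54  -66  -78  -90
Third differences: -12  -12  -12
Constant third difference = -12.
Extend backward: -54 + 12 = -42;  -79 + 42 = -37;  -37 + 37 = 0

0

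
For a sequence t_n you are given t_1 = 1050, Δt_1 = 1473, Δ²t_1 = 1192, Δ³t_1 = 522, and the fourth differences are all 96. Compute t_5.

16278

Build the table forward from the leading diagonal:
Δ⁴: 96, 96, 96, 96, 96
Δ³: 522, 618, 714, 810, 906
Δ²: 1192, 1714, 2332, 3046, 3856
Δ: 1473, 2665, 4379, 6711, 9757
t: 1050, 2523, 5188, 9567, 16278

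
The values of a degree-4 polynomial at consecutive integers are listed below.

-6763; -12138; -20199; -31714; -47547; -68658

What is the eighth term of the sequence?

-5375  -8061  -11515  -15833  -21111
-2686  -3454  -4318  -5278
-768  -864  -960
-96  -96
Fourth differences constant at -96.
-960 − 96 = -1056;  -5278 − 1056 = -6334;  -21111 − 6334 = -27445;  -68658 − 27445 = -96103
-1056 − 96 = -1152;  -6334 − 1152 = -7486;  -27445 − 7486 = -34931;  -96103 − 34931 = -131034

-131034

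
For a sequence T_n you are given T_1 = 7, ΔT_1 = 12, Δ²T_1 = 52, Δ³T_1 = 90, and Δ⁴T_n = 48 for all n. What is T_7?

Build the table forward from the leading diagonal:
Δ⁴: 48  48  48  48  48  48  48
Δ³: 90  138  186  234  282  330  378
Δ²: 52  142  280  466  700  982  1312
Δ: 12  64  206  486  952  1652  2634
T: 7  19  83  289  775  1727  3379

3379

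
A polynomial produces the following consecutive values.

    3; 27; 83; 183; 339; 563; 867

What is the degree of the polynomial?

D1: 24, 56, 100, 156, 224, 304
D2: 32, 44, 56, 68, 80
D3: 12, 12, 12, 12
The third differences are constant, so the polynomial has degree 3.

3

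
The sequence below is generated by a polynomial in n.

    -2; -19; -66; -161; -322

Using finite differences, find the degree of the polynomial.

3

First differences: -17, -47, -95, -161
Second differences: -30, -48, -66
Third differences: -18, -18
The third differences are constant, so the polynomial has degree 3.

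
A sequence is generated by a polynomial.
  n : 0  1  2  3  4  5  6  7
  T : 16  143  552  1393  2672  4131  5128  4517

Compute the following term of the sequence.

127, 409, 841, 1279, 1459, 997, -611
282, 432, 438, 180, -462, -1608
150, 6, -258, -642, -1146
-144, -264, -384, -504
-120, -120, -120
The fifth differences are constant (-120).
-504 − 120 = -624;  -1146 − 624 = -1770;  -1608 − 1770 = -3378;  -611 − 3378 = -3989;  4517 − 3989 = 528

528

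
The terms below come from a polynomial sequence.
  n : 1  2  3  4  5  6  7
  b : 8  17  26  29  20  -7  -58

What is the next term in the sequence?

-139

9  9  3  -9  -27  -51
0  -6  -12  -18  -24
-6  -6  -6  -6
Constant third difference = -6, so extend:
-24 − 6 = -30;  -51 − 30 = -81;  -58 − 81 = -139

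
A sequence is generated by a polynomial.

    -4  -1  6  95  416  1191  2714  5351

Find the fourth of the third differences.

D1: 3, 7, 89, 321, 775, 1523, 2637
D2: 4, 82, 232, 454, 748, 1114
D3: 78, 150, 222, 294, 366
D4: 72, 72, 72, 72

294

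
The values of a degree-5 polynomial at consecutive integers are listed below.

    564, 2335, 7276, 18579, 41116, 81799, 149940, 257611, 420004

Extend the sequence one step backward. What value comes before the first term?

91

D1: 1771  4941  11303  22537  40683  68141  107671  162393
D2: 3170  6362  11234  18146  27458  39530  54722
D3: 3192  4872  6912  9312  12072  15192
D4: 1680  2040  2400  2760  3120
D5: 360  360  360  360
The fifth differences are constant at 360.
Work back: 1680 − 360 = 1320;  3192 − 1320 = 1872;  3170 − 1872 = 1298;  1771 − 1298 = 473;  564 − 473 = 91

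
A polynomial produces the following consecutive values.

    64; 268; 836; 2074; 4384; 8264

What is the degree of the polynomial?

D1: 204, 568, 1238, 2310, 3880
D2: 364, 670, 1072, 1570
D3: 306, 402, 498
D4: 96, 96
The fourth differences are constant, so the polynomial has degree 4.

4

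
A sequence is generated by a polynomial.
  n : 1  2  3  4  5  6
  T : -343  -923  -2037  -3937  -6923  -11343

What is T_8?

D1: -580, -1114, -1900, -2986, -4420
D2: -534, -786, -1086, -1434
D3: -252, -300, -348
D4: -48, -48
The fourth differences are constant (-48).
-348 − 48 = -396;  -1434 − 396 = -1830;  -4420 − 1830 = -6250;  -11343 − 6250 = -17593
-396 − 48 = -444;  -1830 − 444 = -2274;  -6250 − 2274 = -8524;  -17593 − 8524 = -26117

-26117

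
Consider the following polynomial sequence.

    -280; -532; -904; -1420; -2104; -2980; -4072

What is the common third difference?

-24

D1: -252, -372, -516, -684, -876, -1092
D2: -120, -144, -168, -192, -216
D3: -24, -24, -24, -24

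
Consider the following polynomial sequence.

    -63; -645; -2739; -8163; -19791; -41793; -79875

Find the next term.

-141519

D1: -582, -2094, -5424, -11628, -22002, -38082
D2: -1512, -3330, -6204, -10374, -16080
D3: -1818, -2874, -4170, -5706
D4: -1056, -1296, -1536
D5: -240, -240
Fifth differences constant at -240.
-1536 − 240 = -1776;  -5706 − 1776 = -7482;  -16080 − 7482 = -23562;  -38082 − 23562 = -61644;  -79875 − 61644 = -141519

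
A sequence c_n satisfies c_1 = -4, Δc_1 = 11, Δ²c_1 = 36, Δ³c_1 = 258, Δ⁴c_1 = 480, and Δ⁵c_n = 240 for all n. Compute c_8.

Build the table forward from the leading diagonal:
D5: 240, 240, 240, 240, 240, 240, 240, 240
D4: 480, 720, 960, 1200, 1440, 1680, 1920, 2160
D3: 258, 738, 1458, 2418, 3618, 5058, 6738, 8658
D2: 36, 294, 1032, 2490, 4908, 8526, 13584, 20322
D1: 11, 47, 341, 1373, 3863, 8771, 17297, 30881
c: -4, 7, 54, 395, 1768, 5631, 14402, 31699

31699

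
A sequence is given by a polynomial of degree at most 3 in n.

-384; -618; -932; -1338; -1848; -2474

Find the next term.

First differences: -234  -314  -406  -510  -626
Second differences: -80  -92  -104  -116
Third differences: -12  -12  -12
Constant third difference = -12, so extend:
-116 − 12 = -128;  -626 − 128 = -754;  -2474 − 754 = -3228

-3228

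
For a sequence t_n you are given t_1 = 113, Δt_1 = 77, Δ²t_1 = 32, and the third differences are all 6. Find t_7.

1175

Build the table forward from the leading diagonal:
Δ³: 6  6  6  6  6  6  6
Δ²: 32  38  44  50  56  62  68
Δ: 77  109  147  191  241  297  359
t: 113  190  299  446  637  878  1175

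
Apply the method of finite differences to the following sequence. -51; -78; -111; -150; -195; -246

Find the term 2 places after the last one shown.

D1: -27, -33, -39, -45, -51
D2: -6, -6, -6, -6
The second differences are constant (-6).
-51 − 6 = -57;  -246 − 57 = -303
-57 − 6 = -63;  -303 − 63 = -366

-366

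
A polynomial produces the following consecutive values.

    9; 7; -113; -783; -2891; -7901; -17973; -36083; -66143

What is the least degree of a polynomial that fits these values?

Δ: -2, -120, -670, -2108, -5010, -10072, -18110, -30060
Δ²: -118, -550, -1438, -2902, -5062, -8038, -11950
Δ³: -432, -888, -1464, -2160, -2976, -3912
Δ⁴: -456, -576, -696, -816, -936
Δ⁵: -120, -120, -120, -120
The fifth differences are constant, so the polynomial has degree 5.

5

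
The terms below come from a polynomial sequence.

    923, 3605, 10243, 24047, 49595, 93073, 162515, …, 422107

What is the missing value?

Using the first 7 terms:
Δ: 2682  6638  13804  25548  43478  69442
Δ²: 3956  7166  11744  17930  25964
Δ³: 3210  4578  6186  8034
Δ⁴: 1368  1608  1848
Δ⁵: 240  240
Constant fifth difference = 240.
Extend forward: 1848 + 240 = 2088;  8034 + 2088 = 10122;  25964 + 10122 = 36086;  69442 + 36086 = 105528;  162515 + 105528 = 268043

268043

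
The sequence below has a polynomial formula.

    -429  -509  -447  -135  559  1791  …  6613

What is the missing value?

3741

Using the first 6 terms:
-80  62  312  694  1232
142  250  382  538
108  132  156
24  24
Constant fourth difference = 24.
Extend forward: 156 + 24 = 180;  538 + 180 = 718;  1232 + 718 = 1950;  1791 + 1950 = 3741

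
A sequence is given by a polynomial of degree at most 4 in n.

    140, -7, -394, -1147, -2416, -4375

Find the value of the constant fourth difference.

-24

D1: -147, -387, -753, -1269, -1959
D2: -240, -366, -516, -690
D3: -126, -150, -174
D4: -24, -24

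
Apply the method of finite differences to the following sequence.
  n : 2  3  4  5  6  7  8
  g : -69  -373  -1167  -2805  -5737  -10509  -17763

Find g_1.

-304  -794  -1638  -2932  -4772  -7254
-490  -844  -1294  -1840  -2482
-354  -450  -546  -642
-96  -96  -96
The fourth differences are constant at -96.
Work back: -354 + 96 = -258;  -490 + 258 = -232;  -304 + 232 = -72;  -69 + 72 = 3

3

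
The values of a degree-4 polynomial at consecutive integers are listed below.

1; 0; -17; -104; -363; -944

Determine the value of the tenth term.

-11168

Δ: -1, -17, -87, -259, -581
Δ²: -16, -70, -172, -322
Δ³: -54, -102, -150
Δ⁴: -48, -48
Constant fourth difference = -48, so extend:
-150 − 48 = -198;  -322 − 198 = -520;  -581 − 520 = -1101;  -944 − 1101 = -2045
-198 − 48 = -246;  -520 − 246 = -766;  -1101 − 766 = -1867;  -2045 − 1867 = -3912
-246 − 48 = -294;  -766 − 294 = -1060;  -1867 − 1060 = -2927;  -3912 − 2927 = -6839
-294 − 48 = -342;  -1060 − 342 = -1402;  -2927 − 1402 = -4329;  -6839 − 4329 = -11168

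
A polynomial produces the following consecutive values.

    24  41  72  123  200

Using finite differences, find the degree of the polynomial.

3

D1: 17, 31, 51, 77
D2: 14, 20, 26
D3: 6, 6
The third differences are constant, so the polynomial has degree 3.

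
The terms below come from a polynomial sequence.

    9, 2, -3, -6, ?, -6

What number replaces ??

Using the first 4 terms:
D1: -7  -5  -3
D2: 2  2
Constant second difference = 2.
Extend forward: -3 + 2 = -1;  -6 − 1 = -7

-7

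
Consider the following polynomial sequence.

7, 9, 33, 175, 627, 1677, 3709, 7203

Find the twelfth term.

48759

D1: 2  24  142  452  1050  2032  3494
D2: 22  118  310  598  982  1462
D3: 96  192  288  384  480
D4: 96  96  96  96
The fourth differences are constant (96).
480 + 96 = 576;  1462 + 576 = 2038;  3494 + 2038 = 5532;  7203 + 5532 = 12735
576 + 96 = 672;  2038 + 672 = 2710;  5532 + 2710 = 8242;  12735 + 8242 = 20977
672 + 96 = 768;  2710 + 768 = 3478;  8242 + 3478 = 11720;  20977 + 11720 = 32697
768 + 96 = 864;  3478 + 864 = 4342;  11720 + 4342 = 16062;  32697 + 16062 = 48759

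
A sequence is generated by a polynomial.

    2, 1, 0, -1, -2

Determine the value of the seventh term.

D1: -1, -1, -1, -1
The first differences are constant (-1).
-2 − 1 = -3
-3 − 1 = -4

-4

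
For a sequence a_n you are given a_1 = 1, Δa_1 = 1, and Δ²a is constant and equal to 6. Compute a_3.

Build the table forward from the leading diagonal:
D2: 6  6  6
D1: 1  7  13
a: 1  2  9

9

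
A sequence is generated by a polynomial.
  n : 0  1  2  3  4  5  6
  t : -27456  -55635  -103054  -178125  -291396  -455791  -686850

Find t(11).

-3599365

Δ: -28179 , -47419 , -75071 , -113271 , -164395 , -231059
Δ²: -19240 , -27652 , -38200 , -51124 , -66664
Δ³: -8412 , -10548 , -12924 , -15540
Δ⁴: -2136 , -2376 , -2616
Δ⁵: -240 , -240
The fifth differences are constant (-240).
-2616 − 240 = -2856;  -15540 − 2856 = -18396;  -66664 − 18396 = -85060;  -231059 − 85060 = -316119;  -686850 − 316119 = -1002969
-2856 − 240 = -3096;  -18396 − 3096 = -21492;  -85060 − 21492 = -106552;  -316119 − 106552 = -422671;  -1002969 − 422671 = -1425640
-3096 − 240 = -3336;  -21492 − 3336 = -24828;  -106552 − 24828 = -131380;  -422671 − 131380 = -554051;  -1425640 − 554051 = -1979691
-3336 − 240 = -3576;  -24828 − 3576 = -28404;  -131380 − 28404 = -159784;  -554051 − 159784 = -713835;  -1979691 − 713835 = -2693526
-3576 − 240 = -3816;  -28404 − 3816 = -32220;  -159784 − 32220 = -192004;  -713835 − 192004 = -905839;  -2693526 − 905839 = -3599365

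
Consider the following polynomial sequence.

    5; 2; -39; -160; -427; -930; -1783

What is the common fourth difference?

-24

D1: -3, -41, -121, -267, -503, -853
D2: -38, -80, -146, -236, -350
D3: -42, -66, -90, -114
D4: -24, -24, -24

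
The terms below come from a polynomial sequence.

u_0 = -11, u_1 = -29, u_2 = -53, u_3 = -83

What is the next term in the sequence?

-119

Δ: -18  -24  -30
Δ²: -6  -6
Second differences constant at -6.
-30 − 6 = -36;  -83 − 36 = -119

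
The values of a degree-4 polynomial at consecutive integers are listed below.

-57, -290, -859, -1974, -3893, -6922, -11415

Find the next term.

-17774

D1: -233  -569  -1115  -1919  -3029  -4493
D2: -336  -546  -804  -1110  -1464
D3: -210  -258  -306  -354
D4: -48  -48  -48
Fourth differences constant at -48.
-354 − 48 = -402;  -1464 − 402 = -1866;  -4493 − 1866 = -6359;  -11415 − 6359 = -17774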